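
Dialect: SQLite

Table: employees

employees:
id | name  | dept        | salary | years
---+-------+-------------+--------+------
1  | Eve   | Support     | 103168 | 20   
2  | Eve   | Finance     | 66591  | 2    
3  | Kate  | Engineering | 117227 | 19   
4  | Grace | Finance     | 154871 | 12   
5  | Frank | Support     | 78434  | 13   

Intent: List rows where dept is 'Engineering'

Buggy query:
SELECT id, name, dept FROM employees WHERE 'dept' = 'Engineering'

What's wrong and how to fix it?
Bug: Single quotes denote string literals in SQL; the column name is being compared as a constant string

Fix: Remove the quotes around the column name (or use double quotes for an identifier)

Corrected query:
SELECT id, name, dept FROM employees WHERE dept = 'Engineering'

Result:
id | name | dept       
---+------+------------
3  | Kate | Engineering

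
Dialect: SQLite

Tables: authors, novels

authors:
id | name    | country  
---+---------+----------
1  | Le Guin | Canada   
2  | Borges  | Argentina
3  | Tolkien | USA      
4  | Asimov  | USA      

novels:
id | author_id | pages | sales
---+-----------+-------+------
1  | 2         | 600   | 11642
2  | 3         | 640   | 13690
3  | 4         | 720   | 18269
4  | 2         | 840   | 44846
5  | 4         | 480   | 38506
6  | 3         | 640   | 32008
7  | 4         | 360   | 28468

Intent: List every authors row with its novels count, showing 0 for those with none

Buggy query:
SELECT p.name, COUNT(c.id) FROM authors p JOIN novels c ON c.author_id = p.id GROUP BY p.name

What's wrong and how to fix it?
Bug: INNER JOIN drops authors rows that have no matching novels rows

Fix: Use LEFT JOIN so parents without children still appear (COUNT(c.id) gives 0)

Corrected query:
SELECT p.name, COUNT(c.id) FROM authors p LEFT JOIN novels c ON c.author_id = p.id GROUP BY p.name

Result:
name    | COUNT(c.id)
--------+------------
Asimov  | 3          
Borges  | 2          
Le Guin | 0          
Tolkien | 2          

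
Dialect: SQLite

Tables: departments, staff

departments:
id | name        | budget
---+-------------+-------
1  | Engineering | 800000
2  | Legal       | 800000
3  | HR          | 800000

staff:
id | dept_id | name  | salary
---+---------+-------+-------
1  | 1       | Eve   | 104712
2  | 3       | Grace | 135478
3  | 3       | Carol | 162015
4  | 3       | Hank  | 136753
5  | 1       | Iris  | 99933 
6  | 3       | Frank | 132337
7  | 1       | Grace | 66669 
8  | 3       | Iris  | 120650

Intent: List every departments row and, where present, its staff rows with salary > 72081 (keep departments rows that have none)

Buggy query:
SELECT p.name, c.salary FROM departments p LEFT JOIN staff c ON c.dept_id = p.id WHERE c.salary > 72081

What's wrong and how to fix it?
Bug: A WHERE condition on the right-hand table after LEFT JOIN drops unmatched parents

Fix: Put 'c.salary > 72081' in the JOIN's ON clause instead of WHERE

Corrected query:
SELECT p.name, c.salary FROM departments p LEFT JOIN staff c ON c.dept_id = p.id AND c.salary > 72081

Result:
name        | salary
------------+-------
Engineering | 99933 
Engineering | 104712
Legal       | NULL  
HR          | 120650
HR          | 132337
HR          | 135478
HR          | 136753
HR          | 162015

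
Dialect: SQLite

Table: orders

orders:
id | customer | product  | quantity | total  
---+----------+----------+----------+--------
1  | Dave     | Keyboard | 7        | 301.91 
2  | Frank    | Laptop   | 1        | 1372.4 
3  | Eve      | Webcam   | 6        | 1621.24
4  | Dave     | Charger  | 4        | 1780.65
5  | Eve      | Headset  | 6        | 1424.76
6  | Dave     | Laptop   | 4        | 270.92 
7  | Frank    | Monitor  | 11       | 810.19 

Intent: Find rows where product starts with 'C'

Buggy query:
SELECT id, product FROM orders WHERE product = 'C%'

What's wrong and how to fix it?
Bug: '=' compares the literal string including the % character; pattern matching needs LIKE

Fix: Use LIKE for wildcard pattern matching

Corrected query:
SELECT id, product FROM orders WHERE product LIKE 'C%'

Result:
id | product
---+--------
4  | Charger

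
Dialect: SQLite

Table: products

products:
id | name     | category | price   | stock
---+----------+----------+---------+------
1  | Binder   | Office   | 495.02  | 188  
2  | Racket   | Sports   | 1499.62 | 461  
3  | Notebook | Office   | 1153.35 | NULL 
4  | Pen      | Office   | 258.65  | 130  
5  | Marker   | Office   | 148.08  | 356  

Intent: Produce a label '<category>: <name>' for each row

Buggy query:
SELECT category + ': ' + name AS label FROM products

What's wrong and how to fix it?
Bug: '+' is numeric addition; on text columns SQLite converts them to 0 instead of concatenating

Fix: Replace + with || to concatenate text

Corrected query:
SELECT category || ': ' || name AS label FROM products

Result:
label           
----------------
Office: Binder  
Sports: Racket  
Office: Notebook
Office: Pen     
Office: Marker  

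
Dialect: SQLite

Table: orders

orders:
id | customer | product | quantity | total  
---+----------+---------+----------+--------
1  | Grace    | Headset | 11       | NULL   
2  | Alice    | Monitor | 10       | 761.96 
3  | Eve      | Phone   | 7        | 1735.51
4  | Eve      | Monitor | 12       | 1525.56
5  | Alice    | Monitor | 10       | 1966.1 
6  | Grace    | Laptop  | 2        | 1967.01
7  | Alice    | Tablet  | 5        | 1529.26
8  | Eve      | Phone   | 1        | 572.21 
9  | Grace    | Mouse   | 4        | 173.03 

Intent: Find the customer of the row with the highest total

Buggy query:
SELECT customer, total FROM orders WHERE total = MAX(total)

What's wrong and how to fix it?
Bug: MAX(total) is an aggregate and cannot be used directly in WHERE

Fix: Use a subquery: WHERE total = (SELECT MAX(total) FROM orders)

Corrected query:
SELECT customer, total FROM orders WHERE total = (SELECT MAX(total) FROM orders)

Result:
customer | total  
---------+--------
Grace    | 1967.01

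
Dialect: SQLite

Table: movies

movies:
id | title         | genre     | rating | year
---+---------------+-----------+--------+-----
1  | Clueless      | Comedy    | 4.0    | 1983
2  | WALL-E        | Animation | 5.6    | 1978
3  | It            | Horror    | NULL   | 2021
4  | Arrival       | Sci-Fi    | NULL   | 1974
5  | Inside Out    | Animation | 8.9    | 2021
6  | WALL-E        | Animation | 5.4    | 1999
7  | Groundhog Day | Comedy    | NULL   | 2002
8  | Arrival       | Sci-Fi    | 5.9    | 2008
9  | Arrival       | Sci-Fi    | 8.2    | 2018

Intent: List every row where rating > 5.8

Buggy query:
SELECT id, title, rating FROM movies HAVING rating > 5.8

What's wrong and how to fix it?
Bug: HAVING filters the output of aggregation, but this query has no GROUP BY and no aggregate functions, so SQLite rejects it (HAVING clause on a non-aggregate query); the condition here is per row

Fix: Use WHERE for row-level filtering

Corrected query:
SELECT id, title, rating FROM movies WHERE rating > 5.8

Result:
id | title      | rating
---+------------+-------
5  | Inside Out | 8.9   
8  | Arrival    | 5.9   
9  | Arrival    | 8.2   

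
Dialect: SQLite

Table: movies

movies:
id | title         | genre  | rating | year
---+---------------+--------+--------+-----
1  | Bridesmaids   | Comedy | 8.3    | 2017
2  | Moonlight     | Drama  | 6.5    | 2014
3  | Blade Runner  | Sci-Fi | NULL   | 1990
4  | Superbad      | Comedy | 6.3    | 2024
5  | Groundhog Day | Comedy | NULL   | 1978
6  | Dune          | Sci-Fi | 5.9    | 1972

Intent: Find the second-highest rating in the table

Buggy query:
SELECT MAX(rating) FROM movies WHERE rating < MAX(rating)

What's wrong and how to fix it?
Bug: The inner MAX is an aggregate inside WHERE, which is not allowed

Fix: Compute the overall MAX in a subquery, then take MAX of rows below it

Corrected query:
SELECT MAX(rating) FROM movies WHERE rating < (SELECT MAX(rating) FROM movies)

Result:
MAX(rating)
-----------
6.5        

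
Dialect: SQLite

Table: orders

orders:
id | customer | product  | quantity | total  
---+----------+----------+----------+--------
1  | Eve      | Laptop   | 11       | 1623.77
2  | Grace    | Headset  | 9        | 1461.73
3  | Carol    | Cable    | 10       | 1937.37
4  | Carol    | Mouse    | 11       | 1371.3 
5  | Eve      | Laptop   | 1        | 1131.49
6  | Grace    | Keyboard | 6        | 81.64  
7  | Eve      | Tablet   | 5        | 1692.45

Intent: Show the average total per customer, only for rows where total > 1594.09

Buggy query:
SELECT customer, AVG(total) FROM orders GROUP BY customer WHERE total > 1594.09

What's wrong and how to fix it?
Bug: WHERE cannot follow GROUP BY

Fix: Move the WHERE clause before GROUP BY

Corrected query:
SELECT customer, AVG(total) FROM orders WHERE total > 1594.09 GROUP BY customer

Result:
customer | AVG(total)
---------+-----------
Carol    | 1937.37   
Eve      | 1658.11   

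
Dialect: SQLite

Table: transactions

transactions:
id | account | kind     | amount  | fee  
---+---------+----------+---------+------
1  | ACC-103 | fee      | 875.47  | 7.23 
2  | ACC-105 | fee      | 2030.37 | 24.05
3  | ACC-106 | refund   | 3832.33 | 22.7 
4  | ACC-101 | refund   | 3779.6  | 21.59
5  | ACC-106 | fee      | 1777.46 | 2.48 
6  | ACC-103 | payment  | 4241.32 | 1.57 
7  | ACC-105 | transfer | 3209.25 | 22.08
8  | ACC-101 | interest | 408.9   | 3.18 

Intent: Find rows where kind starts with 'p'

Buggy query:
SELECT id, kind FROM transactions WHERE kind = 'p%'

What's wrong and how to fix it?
Bug: '=' compares the literal string including the % character; pattern matching needs LIKE

Fix: Use LIKE for wildcard pattern matching

Corrected query:
SELECT id, kind FROM transactions WHERE kind LIKE 'p%'

Result:
id | kind   
---+--------
6  | payment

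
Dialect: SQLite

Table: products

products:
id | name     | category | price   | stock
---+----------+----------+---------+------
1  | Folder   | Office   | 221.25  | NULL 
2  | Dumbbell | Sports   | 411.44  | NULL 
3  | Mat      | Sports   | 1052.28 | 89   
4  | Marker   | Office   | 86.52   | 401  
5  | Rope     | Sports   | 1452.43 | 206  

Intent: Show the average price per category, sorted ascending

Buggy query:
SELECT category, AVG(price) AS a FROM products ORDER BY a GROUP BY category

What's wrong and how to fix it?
Bug: ORDER BY appears before GROUP BY; SQL clause order requires GROUP BY first

Fix: Move ORDER BY to the end, after GROUP BY

Corrected query:
SELECT category, AVG(price) AS a FROM products GROUP BY category ORDER BY a

Result:
category | a      
---------+--------
Office   | 153.885
Sports   | 972.05 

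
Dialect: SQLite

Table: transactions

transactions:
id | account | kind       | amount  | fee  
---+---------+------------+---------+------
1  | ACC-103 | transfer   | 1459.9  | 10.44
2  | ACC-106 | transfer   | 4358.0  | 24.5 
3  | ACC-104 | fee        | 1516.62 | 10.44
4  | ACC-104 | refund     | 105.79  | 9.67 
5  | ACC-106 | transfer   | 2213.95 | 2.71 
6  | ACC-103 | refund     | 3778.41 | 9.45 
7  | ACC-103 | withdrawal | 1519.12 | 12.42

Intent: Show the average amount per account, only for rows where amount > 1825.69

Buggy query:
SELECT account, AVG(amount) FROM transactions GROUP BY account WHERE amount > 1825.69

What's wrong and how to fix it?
Bug: WHERE cannot follow GROUP BY

Fix: Move the WHERE clause before GROUP BY

Corrected query:
SELECT account, AVG(amount) FROM transactions WHERE amount > 1825.69 GROUP BY account

Result:
account | AVG(amount)
--------+------------
ACC-103 | 3778.41    
ACC-106 | 3285.975   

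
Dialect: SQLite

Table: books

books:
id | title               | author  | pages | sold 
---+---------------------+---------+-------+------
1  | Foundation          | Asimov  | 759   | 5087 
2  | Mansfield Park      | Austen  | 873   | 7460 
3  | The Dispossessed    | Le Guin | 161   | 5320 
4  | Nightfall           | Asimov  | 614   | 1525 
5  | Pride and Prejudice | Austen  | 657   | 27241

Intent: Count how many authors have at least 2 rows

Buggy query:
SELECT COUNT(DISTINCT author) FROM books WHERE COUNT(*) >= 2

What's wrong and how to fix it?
Bug: COUNT(*) cannot appear in WHERE; the per-group count doesn't exist yet

Fix: Group first with HAVING COUNT(*) >= 2, then COUNT the resulting groups

Corrected query:
SELECT COUNT(*) FROM (SELECT author FROM books GROUP BY author HAVING COUNT(*) >= 2)

Result:
COUNT(*)
--------
2       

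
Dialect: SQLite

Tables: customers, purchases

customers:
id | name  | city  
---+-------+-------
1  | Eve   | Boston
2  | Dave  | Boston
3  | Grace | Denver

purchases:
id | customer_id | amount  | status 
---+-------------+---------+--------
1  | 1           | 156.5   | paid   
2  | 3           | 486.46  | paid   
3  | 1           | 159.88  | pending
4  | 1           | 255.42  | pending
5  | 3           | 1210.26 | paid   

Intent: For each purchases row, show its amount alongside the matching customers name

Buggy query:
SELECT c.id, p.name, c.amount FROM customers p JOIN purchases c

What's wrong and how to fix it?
Bug: Missing join condition: each purchases row is matched to all customers rows instead of just its own

Fix: Specify the join condition linking the foreign key to the parent id

Corrected query:
SELECT c.id, p.name, c.amount FROM customers p JOIN purchases c ON c.customer_id = p.id

Result:
id | name  | amount 
---+-------+--------
1  | Eve   | 156.5  
2  | Grace | 486.46 
3  | Eve   | 159.88 
4  | Eve   | 255.42 
5  | Grace | 1210.26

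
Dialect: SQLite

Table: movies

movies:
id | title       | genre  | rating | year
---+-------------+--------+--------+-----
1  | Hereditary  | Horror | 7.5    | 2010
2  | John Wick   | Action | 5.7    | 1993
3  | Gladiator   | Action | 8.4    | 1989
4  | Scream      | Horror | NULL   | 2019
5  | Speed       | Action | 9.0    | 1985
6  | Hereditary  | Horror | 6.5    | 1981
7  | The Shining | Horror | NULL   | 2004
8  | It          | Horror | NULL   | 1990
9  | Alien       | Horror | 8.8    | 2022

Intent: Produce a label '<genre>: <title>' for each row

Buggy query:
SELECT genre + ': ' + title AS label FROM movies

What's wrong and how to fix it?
Bug: '+' is numeric addition; on text columns SQLite converts them to 0 instead of concatenating

Fix: Use the || operator for string concatenation

Corrected query:
SELECT genre || ': ' || title AS label FROM movies

Result:
label              
-------------------
Horror: Hereditary 
Action: John Wick  
Action: Gladiator  
Horror: Scream     
Action: Speed      
Horror: Hereditary 
Horror: The Shining
Horror: It         
Horror: Alien      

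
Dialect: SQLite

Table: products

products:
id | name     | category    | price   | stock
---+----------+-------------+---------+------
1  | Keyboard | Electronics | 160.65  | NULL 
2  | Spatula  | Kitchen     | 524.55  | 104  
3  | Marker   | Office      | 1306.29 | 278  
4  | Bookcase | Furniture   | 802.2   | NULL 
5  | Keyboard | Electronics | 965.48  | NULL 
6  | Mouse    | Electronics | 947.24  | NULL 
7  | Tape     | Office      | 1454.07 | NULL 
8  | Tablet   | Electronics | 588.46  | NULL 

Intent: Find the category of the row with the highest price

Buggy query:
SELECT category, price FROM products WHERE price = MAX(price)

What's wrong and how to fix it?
Bug: MAX(price) is an aggregate and cannot be used directly in WHERE

Fix: Use a subquery: WHERE price = (SELECT MAX(price) FROM products)

Corrected query:
SELECT category, price FROM products WHERE price = (SELECT MAX(price) FROM products)

Result:
category | price  
---------+--------
Office   | 1454.07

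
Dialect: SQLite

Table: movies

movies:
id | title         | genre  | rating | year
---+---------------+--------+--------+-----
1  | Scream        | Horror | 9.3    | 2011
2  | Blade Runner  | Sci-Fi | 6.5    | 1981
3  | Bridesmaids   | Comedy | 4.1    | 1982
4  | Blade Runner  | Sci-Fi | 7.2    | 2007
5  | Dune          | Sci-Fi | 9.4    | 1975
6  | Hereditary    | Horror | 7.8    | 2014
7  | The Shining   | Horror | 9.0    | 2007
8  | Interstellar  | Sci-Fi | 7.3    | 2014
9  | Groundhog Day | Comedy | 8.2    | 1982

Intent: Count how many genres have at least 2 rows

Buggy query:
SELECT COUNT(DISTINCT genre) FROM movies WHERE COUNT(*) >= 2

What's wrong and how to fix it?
Bug: COUNT(*) cannot appear in WHERE; the per-group count doesn't exist yet

Fix: Use a subquery that GROUPs and filters with HAVING, then count its rows

Corrected query:
SELECT COUNT(*) FROM (SELECT genre FROM movies GROUP BY genre HAVING COUNT(*) >= 2)

Result:
COUNT(*)
--------
3       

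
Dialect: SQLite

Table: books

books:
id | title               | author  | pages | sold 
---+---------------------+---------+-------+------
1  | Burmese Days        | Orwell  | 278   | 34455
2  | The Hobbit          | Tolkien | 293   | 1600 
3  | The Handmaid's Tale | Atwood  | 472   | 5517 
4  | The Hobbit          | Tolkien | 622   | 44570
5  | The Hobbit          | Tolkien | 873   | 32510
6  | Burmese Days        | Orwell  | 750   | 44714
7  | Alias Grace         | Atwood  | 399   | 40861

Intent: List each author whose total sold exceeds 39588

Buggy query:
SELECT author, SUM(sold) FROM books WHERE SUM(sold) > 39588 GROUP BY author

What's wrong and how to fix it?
Bug: SUM(sold) is an aggregate, but WHERE filters rows before aggregation

Fix: Move the aggregate condition to a HAVING clause

Corrected query:
SELECT author, SUM(sold) FROM books GROUP BY author HAVING SUM(sold) > 39588

Result:
author  | SUM(sold)
--------+----------
Atwood  | 46378    
Orwell  | 79169    
Tolkien | 78680    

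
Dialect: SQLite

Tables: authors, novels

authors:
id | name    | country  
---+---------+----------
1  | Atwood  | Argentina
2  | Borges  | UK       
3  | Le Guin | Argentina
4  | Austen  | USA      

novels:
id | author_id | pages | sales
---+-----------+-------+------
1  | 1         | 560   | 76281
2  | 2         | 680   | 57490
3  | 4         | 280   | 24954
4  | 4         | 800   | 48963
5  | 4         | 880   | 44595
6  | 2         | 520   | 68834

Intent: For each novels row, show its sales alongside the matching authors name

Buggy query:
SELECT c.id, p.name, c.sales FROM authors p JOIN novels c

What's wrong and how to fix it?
Bug: Missing join condition: each novels row is matched to all authors rows instead of just its own

Fix: Add ON c.author_id = p.id to the JOIN

Corrected query:
SELECT c.id, p.name, c.sales FROM authors p JOIN novels c ON c.author_id = p.id

Result:
id | name   | sales
---+--------+------
1  | Atwood | 76281
2  | Borges | 57490
3  | Austen | 24954
4  | Austen | 48963
5  | Austen | 44595
6  | Borges | 68834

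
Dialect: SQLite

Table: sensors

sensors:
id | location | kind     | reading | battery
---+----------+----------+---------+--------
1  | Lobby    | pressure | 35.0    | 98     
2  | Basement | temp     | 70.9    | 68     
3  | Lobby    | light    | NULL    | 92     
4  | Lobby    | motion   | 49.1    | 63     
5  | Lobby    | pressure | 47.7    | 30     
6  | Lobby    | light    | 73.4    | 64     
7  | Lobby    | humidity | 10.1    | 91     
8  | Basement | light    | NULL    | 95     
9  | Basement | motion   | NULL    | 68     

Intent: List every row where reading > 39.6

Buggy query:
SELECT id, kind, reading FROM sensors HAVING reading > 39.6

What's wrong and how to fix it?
Bug: This is a non-aggregate query (no GROUP BY, no aggregates), so in SQLite the HAVING clause is invalid here; a row-level condition belongs in WHERE

Fix: Use WHERE for row-level filtering

Corrected query:
SELECT id, kind, reading FROM sensors WHERE reading > 39.6

Result:
id | kind     | reading
---+----------+--------
2  | temp     | 70.9   
4  | motion   | 49.1   
5  | pressure | 47.7   
6  | light    | 73.4   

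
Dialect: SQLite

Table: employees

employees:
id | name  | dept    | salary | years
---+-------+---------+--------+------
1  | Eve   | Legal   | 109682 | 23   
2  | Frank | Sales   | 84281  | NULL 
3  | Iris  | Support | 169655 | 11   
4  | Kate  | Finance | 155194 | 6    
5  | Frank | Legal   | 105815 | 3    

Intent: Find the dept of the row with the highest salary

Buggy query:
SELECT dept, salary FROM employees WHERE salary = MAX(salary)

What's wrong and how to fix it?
Bug: WHERE is evaluated per row; an aggregate over the whole table isn't defined there

Fix: Use a subquery: WHERE salary = (SELECT MAX(salary) FROM employees)

Corrected query:
SELECT dept, salary FROM employees WHERE salary = (SELECT MAX(salary) FROM employees)

Result:
dept    | salary
--------+-------
Support | 169655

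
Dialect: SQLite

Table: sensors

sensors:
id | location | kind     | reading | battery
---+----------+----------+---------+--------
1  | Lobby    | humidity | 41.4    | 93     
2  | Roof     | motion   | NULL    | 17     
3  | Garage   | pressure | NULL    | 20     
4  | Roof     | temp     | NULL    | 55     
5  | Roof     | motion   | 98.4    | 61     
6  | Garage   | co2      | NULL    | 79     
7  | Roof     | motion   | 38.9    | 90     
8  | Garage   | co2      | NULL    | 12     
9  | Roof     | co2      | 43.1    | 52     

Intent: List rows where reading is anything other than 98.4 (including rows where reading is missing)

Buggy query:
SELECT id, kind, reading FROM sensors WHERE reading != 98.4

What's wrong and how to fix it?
Bug: 'reading != 98.4' is unknown when reading is NULL, so NULL rows are silently excluded

Fix: Add an explicit OR reading IS NULL to include the missing-value rows

Corrected query:
SELECT id, kind, reading FROM sensors WHERE reading != 98.4 OR reading IS NULL

Result:
id | kind     | reading
---+----------+--------
1  | humidity | 41.4   
2  | motion   | NULL   
3  | pressure | NULL   
4  | temp     | NULL   
6  | co2      | NULL   
7  | motion   | 38.9   
8  | co2      | NULL   
9  | co2      | 43.1   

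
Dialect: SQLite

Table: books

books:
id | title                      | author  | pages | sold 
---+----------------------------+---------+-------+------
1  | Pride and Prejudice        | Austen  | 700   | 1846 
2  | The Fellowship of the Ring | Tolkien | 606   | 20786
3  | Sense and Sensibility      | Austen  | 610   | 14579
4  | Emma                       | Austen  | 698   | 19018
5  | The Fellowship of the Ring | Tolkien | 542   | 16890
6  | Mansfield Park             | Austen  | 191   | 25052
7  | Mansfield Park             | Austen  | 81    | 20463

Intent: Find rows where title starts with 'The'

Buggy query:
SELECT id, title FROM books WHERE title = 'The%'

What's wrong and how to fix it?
Bug: '=' compares the literal string including the % character; pattern matching needs LIKE

Fix: Replace '=' with LIKE so 'The%' is treated as a pattern

Corrected query:
SELECT id, title FROM books WHERE title LIKE 'The%'

Result:
id | title                     
---+---------------------------
2  | The Fellowship of the Ring
5  | The Fellowship of the Ring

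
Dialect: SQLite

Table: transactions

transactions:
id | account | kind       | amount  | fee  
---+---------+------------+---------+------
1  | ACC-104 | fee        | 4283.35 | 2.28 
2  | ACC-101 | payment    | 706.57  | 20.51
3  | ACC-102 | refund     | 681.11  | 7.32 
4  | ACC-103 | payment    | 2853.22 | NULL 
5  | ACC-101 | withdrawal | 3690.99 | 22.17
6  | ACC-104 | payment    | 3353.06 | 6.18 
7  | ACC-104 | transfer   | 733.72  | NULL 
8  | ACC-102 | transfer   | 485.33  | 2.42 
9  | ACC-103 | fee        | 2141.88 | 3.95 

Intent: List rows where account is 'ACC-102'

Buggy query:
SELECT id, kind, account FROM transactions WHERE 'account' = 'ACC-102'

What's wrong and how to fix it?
Bug: Single quotes denote string literals in SQL; the column name is being compared as a constant string

Fix: Reference the column as account without single quotes

Corrected query:
SELECT id, kind, account FROM transactions WHERE account = 'ACC-102'

Result:
id | kind     | account
---+----------+--------
3  | refund   | ACC-102
8  | transfer | ACC-102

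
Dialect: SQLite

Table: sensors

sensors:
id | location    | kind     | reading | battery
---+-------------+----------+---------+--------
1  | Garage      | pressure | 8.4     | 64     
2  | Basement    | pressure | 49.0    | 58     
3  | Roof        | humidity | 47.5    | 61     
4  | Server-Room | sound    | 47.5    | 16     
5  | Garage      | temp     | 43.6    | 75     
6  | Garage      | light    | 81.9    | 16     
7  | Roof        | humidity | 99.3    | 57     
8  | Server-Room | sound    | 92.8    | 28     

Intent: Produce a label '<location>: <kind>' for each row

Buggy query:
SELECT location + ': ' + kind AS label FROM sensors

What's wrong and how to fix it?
Bug: '+' is numeric addition; on text columns SQLite converts them to 0 instead of concatenating

Fix: Replace + with || to concatenate text

Corrected query:
SELECT location || ': ' || kind AS label FROM sensors

Result:
label             
------------------
Garage: pressure  
Basement: pressure
Roof: humidity    
Server-Room: sound
Garage: temp      
Garage: light     
Roof: humidity    
Server-Room: sound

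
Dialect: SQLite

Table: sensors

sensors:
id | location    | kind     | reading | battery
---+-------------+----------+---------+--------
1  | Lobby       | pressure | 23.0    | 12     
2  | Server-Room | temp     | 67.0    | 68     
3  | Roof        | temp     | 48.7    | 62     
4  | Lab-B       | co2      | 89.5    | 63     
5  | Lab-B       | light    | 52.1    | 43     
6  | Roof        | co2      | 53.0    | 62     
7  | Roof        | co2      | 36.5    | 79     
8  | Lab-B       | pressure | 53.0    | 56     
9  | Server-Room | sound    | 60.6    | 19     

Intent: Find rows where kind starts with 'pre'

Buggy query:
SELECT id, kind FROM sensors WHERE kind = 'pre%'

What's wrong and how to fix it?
Bug: '=' compares the literal string including the % character; pattern matching needs LIKE

Fix: Use LIKE for wildcard pattern matching

Corrected query:
SELECT id, kind FROM sensors WHERE kind LIKE 'pre%'

Result:
id | kind    
---+---------
1  | pressure
8  | pressure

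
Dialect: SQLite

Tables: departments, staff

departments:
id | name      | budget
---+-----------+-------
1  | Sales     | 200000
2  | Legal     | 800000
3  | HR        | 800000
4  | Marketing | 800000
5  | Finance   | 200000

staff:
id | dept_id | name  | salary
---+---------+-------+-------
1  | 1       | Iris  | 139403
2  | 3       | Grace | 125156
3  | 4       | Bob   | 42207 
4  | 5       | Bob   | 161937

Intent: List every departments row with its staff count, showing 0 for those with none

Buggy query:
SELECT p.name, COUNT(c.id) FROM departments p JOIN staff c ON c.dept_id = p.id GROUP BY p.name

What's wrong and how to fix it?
Bug: An inner join excludes parents with zero children

Fix: Switch to LEFT JOIN to retain unmatched parent rows

Corrected query:
SELECT p.name, COUNT(c.id) FROM departments p LEFT JOIN staff c ON c.dept_id = p.id GROUP BY p.name

Result:
name      | COUNT(c.id)
----------+------------
Finance   | 1          
HR        | 1          
Legal     | 0          
Marketing | 1          
Sales     | 1          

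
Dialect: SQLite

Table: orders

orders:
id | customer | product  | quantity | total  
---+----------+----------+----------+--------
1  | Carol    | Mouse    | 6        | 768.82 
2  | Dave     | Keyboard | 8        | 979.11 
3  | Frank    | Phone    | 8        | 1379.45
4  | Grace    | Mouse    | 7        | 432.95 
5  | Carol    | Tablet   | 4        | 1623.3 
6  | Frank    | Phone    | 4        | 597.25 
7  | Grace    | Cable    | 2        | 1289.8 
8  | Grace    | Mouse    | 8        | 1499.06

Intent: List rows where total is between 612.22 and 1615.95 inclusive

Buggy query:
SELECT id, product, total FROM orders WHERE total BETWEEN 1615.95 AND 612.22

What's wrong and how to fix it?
Bug: The bounds are reversed; BETWEEN a AND b requires a <= b to match anything

Fix: Write BETWEEN 612.22 AND 1615.95

Corrected query:
SELECT id, product, total FROM orders WHERE total BETWEEN 612.22 AND 1615.95

Result:
id | product  | total  
---+----------+--------
1  | Mouse    | 768.82 
2  | Keyboard | 979.11 
3  | Phone    | 1379.45
7  | Cable    | 1289.8 
8  | Mouse    | 1499.06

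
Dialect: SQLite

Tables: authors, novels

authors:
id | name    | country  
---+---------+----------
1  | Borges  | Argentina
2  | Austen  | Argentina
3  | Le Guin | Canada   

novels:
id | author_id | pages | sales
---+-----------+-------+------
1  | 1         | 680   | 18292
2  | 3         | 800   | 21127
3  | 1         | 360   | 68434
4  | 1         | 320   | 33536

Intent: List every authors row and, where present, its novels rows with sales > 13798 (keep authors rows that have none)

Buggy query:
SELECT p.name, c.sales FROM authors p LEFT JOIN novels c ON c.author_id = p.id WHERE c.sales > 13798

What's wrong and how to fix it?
Bug: A WHERE condition on the right-hand table after LEFT JOIN drops unmatched parents

Fix: Move the right-table condition into the ON clause so unmatched parents are kept

Corrected query:
SELECT p.name, c.sales FROM authors p LEFT JOIN novels c ON c.author_id = p.id AND c.sales > 13798

Result:
name    | sales
--------+------
Borges  | 18292
Borges  | 33536
Borges  | 68434
Austen  | NULL 
Le Guin | 21127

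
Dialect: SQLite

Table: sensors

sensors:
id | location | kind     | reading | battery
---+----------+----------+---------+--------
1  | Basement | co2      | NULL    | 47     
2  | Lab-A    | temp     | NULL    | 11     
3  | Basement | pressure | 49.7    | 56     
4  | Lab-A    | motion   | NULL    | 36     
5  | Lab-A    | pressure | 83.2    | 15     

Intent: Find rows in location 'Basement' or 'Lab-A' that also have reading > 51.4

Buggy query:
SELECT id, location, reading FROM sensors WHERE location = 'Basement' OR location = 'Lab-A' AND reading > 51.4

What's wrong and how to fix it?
Bug: AND binds tighter than OR, so this parses as location = 'Basement' OR (location = 'Lab-A' AND reading > 51.4)

Fix: Group the OR with parentheses (or use IN), then AND the threshold

Corrected query:
SELECT id, location, reading FROM sensors WHERE (location = 'Basement' OR location = 'Lab-A') AND reading > 51.4

Result:
id | location | reading
---+----------+--------
5  | Lab-A    | 83.2   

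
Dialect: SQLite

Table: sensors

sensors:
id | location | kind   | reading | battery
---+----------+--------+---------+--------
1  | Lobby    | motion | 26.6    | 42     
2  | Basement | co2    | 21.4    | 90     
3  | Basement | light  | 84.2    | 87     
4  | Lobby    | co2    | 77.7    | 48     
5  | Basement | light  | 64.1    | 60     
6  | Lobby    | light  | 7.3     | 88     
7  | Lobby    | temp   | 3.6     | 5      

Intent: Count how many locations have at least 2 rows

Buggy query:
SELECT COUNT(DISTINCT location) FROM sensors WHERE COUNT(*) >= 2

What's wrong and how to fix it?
Bug: COUNT(*) cannot appear in WHERE; the per-group count doesn't exist yet

Fix: Use a subquery that GROUPs and filters with HAVING, then count its rows

Corrected query:
SELECT COUNT(*) FROM (SELECT location FROM sensors GROUP BY location HAVING COUNT(*) >= 2)

Result:
COUNT(*)
--------
2       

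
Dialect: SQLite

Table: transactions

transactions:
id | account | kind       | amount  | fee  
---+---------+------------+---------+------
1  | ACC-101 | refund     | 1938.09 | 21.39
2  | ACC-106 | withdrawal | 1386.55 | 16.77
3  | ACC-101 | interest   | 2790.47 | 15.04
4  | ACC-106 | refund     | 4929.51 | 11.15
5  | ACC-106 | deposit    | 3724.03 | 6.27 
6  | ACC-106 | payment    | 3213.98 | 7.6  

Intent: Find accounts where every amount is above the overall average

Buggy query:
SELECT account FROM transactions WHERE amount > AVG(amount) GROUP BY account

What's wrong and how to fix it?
Bug: AVG() is an aggregate; it can't sit directly in WHERE

Fix: Compute the overall average in a scalar subquery and compare each group's MIN against it in HAVING

Corrected query:
SELECT account FROM transactions GROUP BY account HAVING MIN(amount) > (SELECT AVG(amount) FROM transactions)

Result:
(no rows)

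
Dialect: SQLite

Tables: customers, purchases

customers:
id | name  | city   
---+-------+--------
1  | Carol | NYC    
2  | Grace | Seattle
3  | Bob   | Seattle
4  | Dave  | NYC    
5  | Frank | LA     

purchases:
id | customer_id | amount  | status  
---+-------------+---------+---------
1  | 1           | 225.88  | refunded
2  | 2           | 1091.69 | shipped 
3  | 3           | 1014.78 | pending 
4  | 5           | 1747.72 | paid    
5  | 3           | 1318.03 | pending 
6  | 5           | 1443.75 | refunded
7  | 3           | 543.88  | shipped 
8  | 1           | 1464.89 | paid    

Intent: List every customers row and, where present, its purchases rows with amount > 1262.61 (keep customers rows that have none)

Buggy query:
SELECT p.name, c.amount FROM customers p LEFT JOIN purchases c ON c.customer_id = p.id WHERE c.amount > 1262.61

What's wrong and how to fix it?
Bug: Filtering c.amount in WHERE discards the NULL rows produced by LEFT JOIN, turning it into an inner join

Fix: Put 'c.amount > 1262.61' in the JOIN's ON clause instead of WHERE

Corrected query:
SELECT p.name, c.amount FROM customers p LEFT JOIN purchases c ON c.customer_id = p.id AND c.amount > 1262.61

Result:
name  | amount 
------+--------
Carol | 1464.89
Grace | NULL   
Bob   | 1318.03
Dave  | NULL   
Frank | 1443.75
Frank | 1747.72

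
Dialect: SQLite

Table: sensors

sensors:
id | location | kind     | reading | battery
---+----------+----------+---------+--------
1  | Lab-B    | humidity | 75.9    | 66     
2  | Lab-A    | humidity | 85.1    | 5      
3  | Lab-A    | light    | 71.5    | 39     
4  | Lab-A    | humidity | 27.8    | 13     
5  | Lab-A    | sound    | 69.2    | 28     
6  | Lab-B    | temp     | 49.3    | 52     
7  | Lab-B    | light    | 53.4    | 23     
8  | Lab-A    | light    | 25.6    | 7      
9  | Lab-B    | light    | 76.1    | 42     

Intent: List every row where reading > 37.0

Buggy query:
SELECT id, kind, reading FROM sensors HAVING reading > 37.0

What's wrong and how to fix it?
Bug: This is a non-aggregate query (no GROUP BY, no aggregates), so in SQLite the HAVING clause is invalid here; a row-level condition belongs in WHERE

Fix: Use WHERE for row-level filtering

Corrected query:
SELECT id, kind, reading FROM sensors WHERE reading > 37.0

Result:
id | kind     | reading
---+----------+--------
1  | humidity | 75.9   
2  | humidity | 85.1   
3  | light    | 71.5   
5  | sound    | 69.2   
6  | temp     | 49.3   
7  | light    | 53.4   
9  | light    | 76.1   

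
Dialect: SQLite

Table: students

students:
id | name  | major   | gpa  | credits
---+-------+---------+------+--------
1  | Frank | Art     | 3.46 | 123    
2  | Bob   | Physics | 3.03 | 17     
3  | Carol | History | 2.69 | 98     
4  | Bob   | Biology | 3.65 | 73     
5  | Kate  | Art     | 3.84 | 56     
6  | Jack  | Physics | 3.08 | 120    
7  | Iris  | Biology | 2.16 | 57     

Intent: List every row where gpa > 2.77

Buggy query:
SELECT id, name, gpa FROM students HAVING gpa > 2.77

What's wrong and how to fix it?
Bug: HAVING filters the output of aggregation, but this query has no GROUP BY and no aggregate functions, so SQLite rejects it (HAVING clause on a non-aggregate query); the condition here is per row

Fix: Use WHERE for row-level filtering

Corrected query:
SELECT id, name, gpa FROM students WHERE gpa > 2.77

Result:
id | name  | gpa 
---+-------+-----
1  | Frank | 3.46
2  | Bob   | 3.03
4  | Bob   | 3.65
5  | Kate  | 3.84
6  | Jack  | 3.08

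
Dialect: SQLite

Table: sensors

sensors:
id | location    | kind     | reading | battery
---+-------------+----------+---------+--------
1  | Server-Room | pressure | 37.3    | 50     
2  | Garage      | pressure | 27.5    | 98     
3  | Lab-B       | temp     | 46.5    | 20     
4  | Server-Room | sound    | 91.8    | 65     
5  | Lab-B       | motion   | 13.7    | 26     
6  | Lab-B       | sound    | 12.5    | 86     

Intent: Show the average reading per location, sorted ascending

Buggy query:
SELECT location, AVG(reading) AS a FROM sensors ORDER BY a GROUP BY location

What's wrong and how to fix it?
Bug: GROUP BY must precede ORDER BY

Fix: Reorder: SELECT … FROM … GROUP BY … ORDER BY …

Corrected query:
SELECT location, AVG(reading) AS a FROM sensors GROUP BY location ORDER BY a

Result:
location    | a        
------------+----------
Lab-B       | 24.233333
Garage      | 27.5     
Server-Room | 64.55    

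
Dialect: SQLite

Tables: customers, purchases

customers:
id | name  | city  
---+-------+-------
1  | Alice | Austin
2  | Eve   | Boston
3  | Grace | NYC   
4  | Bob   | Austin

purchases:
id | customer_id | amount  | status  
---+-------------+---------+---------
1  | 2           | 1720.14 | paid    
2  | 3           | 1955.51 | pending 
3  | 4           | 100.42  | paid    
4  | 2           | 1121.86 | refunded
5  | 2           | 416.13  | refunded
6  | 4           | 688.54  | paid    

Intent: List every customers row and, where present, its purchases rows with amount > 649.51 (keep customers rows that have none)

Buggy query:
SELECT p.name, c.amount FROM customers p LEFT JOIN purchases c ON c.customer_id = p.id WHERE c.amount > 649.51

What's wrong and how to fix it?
Bug: Filtering c.amount in WHERE discards the NULL rows produced by LEFT JOIN, turning it into an inner join

Fix: Move the right-table condition into the ON clause so unmatched parents are kept

Corrected query:
SELECT p.name, c.amount FROM customers p LEFT JOIN purchases c ON c.customer_id = p.id AND c.amount > 649.51

Result:
name  | amount 
------+--------
Alice | NULL   
Eve   | 1121.86
Eve   | 1720.14
Grace | 1955.51
Bob   | 688.54 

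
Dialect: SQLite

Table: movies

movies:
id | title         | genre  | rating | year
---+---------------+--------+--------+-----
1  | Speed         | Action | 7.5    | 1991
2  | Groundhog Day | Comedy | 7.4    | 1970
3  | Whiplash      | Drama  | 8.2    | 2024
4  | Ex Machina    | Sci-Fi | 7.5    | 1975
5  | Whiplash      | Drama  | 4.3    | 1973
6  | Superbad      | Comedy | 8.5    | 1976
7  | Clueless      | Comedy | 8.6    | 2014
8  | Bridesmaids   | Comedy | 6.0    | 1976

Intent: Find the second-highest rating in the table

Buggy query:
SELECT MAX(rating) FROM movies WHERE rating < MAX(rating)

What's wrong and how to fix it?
Bug: MAX(rating) on the right of the comparison is an aggregate-in-WHERE error

Fix: Compute the overall MAX in a subquery, then take MAX of rows below it

Corrected query:
SELECT MAX(rating) FROM movies WHERE rating < (SELECT MAX(rating) FROM movies)

Result:
MAX(rating)
-----------
8.5        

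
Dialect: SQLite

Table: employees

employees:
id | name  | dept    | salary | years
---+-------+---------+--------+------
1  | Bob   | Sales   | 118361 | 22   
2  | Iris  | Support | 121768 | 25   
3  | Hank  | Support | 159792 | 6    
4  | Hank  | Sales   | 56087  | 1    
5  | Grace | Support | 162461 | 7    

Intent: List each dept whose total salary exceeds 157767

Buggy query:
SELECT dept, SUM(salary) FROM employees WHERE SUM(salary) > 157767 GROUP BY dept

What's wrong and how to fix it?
Bug: WHERE runs before GROUP BY, so aggregates aren't available there

Fix: Move the aggregate condition to a HAVING clause

Corrected query:
SELECT dept, SUM(salary) FROM employees GROUP BY dept HAVING SUM(salary) > 157767

Result:
dept    | SUM(salary)
--------+------------
Sales   | 174448     
Support | 444021     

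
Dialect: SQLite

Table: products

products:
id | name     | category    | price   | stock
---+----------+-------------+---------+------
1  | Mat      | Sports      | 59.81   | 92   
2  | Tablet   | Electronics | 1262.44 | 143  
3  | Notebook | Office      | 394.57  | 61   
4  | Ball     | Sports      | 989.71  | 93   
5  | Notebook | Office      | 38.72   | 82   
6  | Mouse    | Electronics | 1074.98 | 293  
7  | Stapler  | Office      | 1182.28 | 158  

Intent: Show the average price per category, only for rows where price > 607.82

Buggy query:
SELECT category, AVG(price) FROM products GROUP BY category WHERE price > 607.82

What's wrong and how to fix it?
Bug: WHERE cannot follow GROUP BY

Fix: Move the WHERE clause before GROUP BY

Corrected query:
SELECT category, AVG(price) FROM products WHERE price > 607.82 GROUP BY category

Result:
category    | AVG(price)
------------+-----------
Electronics | 1168.71   
Office      | 1182.28   
Sports      | 989.71    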